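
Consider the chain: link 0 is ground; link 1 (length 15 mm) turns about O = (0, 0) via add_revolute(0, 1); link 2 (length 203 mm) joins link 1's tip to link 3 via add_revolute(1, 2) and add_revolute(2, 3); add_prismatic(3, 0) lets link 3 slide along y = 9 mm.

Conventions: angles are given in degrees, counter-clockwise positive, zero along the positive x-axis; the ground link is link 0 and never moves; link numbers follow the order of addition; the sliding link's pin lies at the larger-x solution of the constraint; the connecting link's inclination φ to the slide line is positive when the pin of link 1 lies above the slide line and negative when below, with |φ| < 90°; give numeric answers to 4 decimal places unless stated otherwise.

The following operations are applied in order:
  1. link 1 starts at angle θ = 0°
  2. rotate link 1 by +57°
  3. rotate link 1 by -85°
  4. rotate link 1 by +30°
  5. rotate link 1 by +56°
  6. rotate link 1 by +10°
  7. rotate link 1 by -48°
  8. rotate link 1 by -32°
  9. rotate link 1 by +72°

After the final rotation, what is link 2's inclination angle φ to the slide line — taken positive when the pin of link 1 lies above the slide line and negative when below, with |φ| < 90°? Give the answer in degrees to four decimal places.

geometry: r = 15 mm, L = 203 mm, e = 9 mm; θ starts at 0°
rotate link 1 by +57°: θ ← 0° +57° = 57°
rotate link 1 by -85°: θ ← 57° -85° = -28°
rotate link 1 by +30°: θ ← -28° +30° = 2°
rotate link 1 by +56°: θ ← 2° +56° = 58°
rotate link 1 by +10°: θ ← 58° +10° = 68°
rotate link 1 by -48°: θ ← 68° -48° = 20°
rotate link 1 by -32°: θ ← 20° -32° = -12°
rotate link 1 by +72°: θ ← -12° +72° = 60°
h = r sin θ − e = 12.990381 − 9 = 3.990381
sin φ = h / L = 3.990381 / 203 = 0.01965705
φ = arcsin(0.01965705) = 1.126339°

1.1263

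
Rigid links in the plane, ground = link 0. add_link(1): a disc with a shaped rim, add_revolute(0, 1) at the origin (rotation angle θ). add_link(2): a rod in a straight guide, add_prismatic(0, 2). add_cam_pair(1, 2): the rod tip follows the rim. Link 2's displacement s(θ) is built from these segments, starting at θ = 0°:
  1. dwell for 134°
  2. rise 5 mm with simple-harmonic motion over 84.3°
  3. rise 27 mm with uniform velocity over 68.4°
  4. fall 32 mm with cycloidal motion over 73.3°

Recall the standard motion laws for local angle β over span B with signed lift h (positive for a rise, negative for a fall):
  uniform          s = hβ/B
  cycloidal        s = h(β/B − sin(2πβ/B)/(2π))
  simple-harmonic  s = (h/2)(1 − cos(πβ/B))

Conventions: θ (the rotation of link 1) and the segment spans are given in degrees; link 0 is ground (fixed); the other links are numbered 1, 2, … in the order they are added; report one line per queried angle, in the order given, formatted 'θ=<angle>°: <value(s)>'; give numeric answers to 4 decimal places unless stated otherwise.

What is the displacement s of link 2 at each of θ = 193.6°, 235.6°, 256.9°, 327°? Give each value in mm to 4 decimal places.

segment 1 (0° to 134°, dwell): s unchanged at 0.0000
θ = 193.6° falls in segment 2 (134° to 218.3°, simple-harmonic, h = 5): β = 193.6 − 134 = 59.6°, B = 84.3°; Δs = 5/2·(1 − cos(π·0.7070)) = 4.0136; s = 0.0000 + 4.0136 = 4.0136
segment 2 (134° to 218.3°, simple-harmonic, h = 5) is passed completely: s = 0.0000 + (5) = 5.0000
θ = 235.6° falls in segment 3 (218.3° to 286.7°, uniform, h = 27): β = 235.6 − 218.3 = 17.3°, B = 68.4°; Δs = 27·17.3/68.4 = 6.8289; s = 5.0000 + 6.8289 = 11.8289
θ = 256.9° falls in segment 3 (218.3° to 286.7°, uniform, h = 27): β = 256.9 − 218.3 = 38.6°, B = 68.4°; Δs = 27·38.6/68.4 = 15.2368; s = 5.0000 + 15.2368 = 20.2368
segment 3 (218.3° to 286.7°, uniform, h = 27) is passed completely: s = 5.0000 + (27) = 32.0000
θ = 327° falls in segment 4 (286.7° to 360°, cycloidal, h = -32): β = 327 − 286.7 = 40.3°, B = 73.3°; Δs = -32·(0.5498 − sin(2π·0.5498)/(2π)) = -19.1610; s = 32.0000 − 19.1610 = 12.8390

θ=193.6°: 4.0136
θ=235.6°: 11.8289
θ=256.9°: 20.2368
θ=327°: 12.8390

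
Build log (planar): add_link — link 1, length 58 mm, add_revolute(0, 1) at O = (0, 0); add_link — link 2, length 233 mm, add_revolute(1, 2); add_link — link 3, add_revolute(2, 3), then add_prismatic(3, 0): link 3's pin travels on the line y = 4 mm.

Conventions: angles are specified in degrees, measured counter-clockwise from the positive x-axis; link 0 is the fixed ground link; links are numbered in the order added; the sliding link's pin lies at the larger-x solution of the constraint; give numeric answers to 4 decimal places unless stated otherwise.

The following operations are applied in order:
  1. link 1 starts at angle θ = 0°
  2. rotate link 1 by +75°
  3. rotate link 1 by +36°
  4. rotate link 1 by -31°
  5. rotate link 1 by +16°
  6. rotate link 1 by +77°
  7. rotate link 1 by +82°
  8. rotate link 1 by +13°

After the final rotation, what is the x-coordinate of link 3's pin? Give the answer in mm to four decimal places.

geometry: r = 58 mm, L = 233 mm, e = 4 mm; θ starts at 0°
rotate link 1 by +75°: θ ← 0° +75° = 75°
rotate link 1 by +36°: θ ← 75° +36° = 111°
rotate link 1 by -31°: θ ← 111° -31° = 80°
rotate link 1 by +16°: θ ← 80° +16° = 96°
rotate link 1 by +77°: θ ← 96° +77° = 173°
rotate link 1 by +82°: θ ← 173° +82° = 255°
rotate link 1 by +13°: θ ← 255° +13° = 268°
crank pin P = (r cos θ, r sin θ) = (-2.024171, -57.964668)
h = r sin θ − e = -57.964668 − 4 = -61.964668
x = r cos θ + √(L² − h²) = -2.024171 + 224.609394 = 222.585223

222.5852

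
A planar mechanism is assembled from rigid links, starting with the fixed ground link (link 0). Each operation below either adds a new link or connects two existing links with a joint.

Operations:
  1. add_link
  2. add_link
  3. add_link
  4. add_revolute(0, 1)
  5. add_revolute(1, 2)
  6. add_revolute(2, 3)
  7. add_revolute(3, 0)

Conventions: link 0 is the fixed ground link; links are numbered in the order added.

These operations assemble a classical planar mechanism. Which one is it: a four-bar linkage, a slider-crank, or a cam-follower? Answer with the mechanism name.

links: 4 (incl. ground); joints: 4 revolute, 0 prismatic, 0 higher (cam) pair, forming one closed loop
4 links in a single 4R loop → four-bar linkage

four-bar linkage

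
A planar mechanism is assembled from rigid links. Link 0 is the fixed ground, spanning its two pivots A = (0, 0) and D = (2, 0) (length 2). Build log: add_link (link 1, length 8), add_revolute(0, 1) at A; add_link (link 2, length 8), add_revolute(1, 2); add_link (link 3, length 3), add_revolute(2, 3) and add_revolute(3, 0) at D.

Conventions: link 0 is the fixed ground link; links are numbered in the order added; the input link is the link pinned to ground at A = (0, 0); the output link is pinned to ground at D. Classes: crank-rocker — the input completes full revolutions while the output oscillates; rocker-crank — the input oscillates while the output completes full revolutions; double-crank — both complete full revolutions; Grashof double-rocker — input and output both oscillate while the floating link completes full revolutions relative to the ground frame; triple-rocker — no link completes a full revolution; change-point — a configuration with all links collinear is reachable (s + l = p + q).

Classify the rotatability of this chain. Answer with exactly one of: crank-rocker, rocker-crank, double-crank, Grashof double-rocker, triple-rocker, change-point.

lengths: ground=2, input=8, coupler=8, output=3
sorted: s=2 (shortest), l=8 (longest), p+q=11
s + l = 10 vs p + q = 11
s + l < p + q (Grashof) with shortest = ground link → double-crank

double-crank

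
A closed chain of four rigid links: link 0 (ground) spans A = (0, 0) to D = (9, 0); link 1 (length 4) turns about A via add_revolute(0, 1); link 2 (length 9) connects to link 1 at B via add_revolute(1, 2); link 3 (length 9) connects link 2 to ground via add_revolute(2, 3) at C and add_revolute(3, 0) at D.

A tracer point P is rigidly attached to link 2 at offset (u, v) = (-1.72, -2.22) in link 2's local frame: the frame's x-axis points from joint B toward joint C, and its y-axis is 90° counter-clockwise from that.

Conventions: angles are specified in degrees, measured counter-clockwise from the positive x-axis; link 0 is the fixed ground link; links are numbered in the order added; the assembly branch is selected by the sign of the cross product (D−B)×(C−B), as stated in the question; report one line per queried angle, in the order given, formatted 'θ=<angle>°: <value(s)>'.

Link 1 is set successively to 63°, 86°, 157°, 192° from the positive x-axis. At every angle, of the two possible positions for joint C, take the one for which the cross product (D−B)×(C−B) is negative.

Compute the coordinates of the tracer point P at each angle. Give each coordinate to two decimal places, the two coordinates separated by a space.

A=(0,0), D=(9.00,0)
θ=63°: B = A + 4.00·(cos63°, sin63°) = (1.8160, 3.5640)
θ=63°: |BD| = 8.0195
θ=63°: circle(B,9.00) ∩ circle(D,9.00): a=4.0098, h=8.0574
θ=63°:   candidates: C₊=(8.9888,9.0000) cross=64.617; C₋=(1.8271,-5.4360) cross=-64.617
θ=63°:   branch - wants cross < 0 → take C=(1.8271,-5.4360) (cross=-64.617)
θ=63°: ex = (C−B)/|BC| = (0.0012,-1.0000); ey = (1.0000,0.0012)
θ=63°: P = B + -1.72·ex + -2.22·ey = (-0.4062,5.2813)
θ=86°: B = A + 4.00·(cos86°, sin86°) = (0.2790, 3.9903)
θ=86°: |BD| = 9.5905
θ=86°: circle(B,9.00) ∩ circle(D,9.00): a=4.7952, h=7.6161
θ=86°:   candidates: C₊=(7.8083,8.9208) cross=73.043; C₋=(1.4707,-4.9305) cross=-73.043
θ=86°:   branch - wants cross < 0 → take C=(1.4707,-4.9305) (cross=-73.043)
θ=86°: ex = (C−B)/|BC| = (0.1324,-0.9912); ey = (0.9912,0.1324)
θ=86°: P = B + -1.72·ex + -2.22·ey = (-2.1492,5.4012)
θ=157°: B = A + 4.00·(cos157°, sin157°) = (-3.6820, 1.5629)
θ=157°: |BD| = 12.7780
θ=157°: circle(B,9.00) ∩ circle(D,9.00): a=6.3890, h=6.3388
θ=157°:   candidates: C₊=(3.4343,7.0727) cross=80.997; C₋=(1.8837,-5.5098) cross=-80.997
θ=157°:   branch - wants cross < 0 → take C=(1.8837,-5.5098) (cross=-80.997)
θ=157°: ex = (C−B)/|BC| = (0.6184,-0.7859); ey = (0.7859,0.6184)
θ=157°: P = B + -1.72·ex + -2.22·ey = (-6.4903,1.5417)
θ=192°: B = A + 4.00·(cos192°, sin192°) = (-3.9126, -0.8316)
θ=192°: |BD| = 12.9393
θ=192°: circle(B,9.00) ∩ circle(D,9.00): a=6.4697, h=6.2565
θ=192°:   candidates: C₊=(2.1416,5.8277) cross=80.955; C₋=(2.9458,-6.6594) cross=-80.955
θ=192°:   branch - wants cross < 0 → take C=(2.9458,-6.6594) (cross=-80.955)
θ=192°: ex = (C−B)/|BC| = (0.7620,-0.6475); ey = (0.6475,0.7620)
θ=192°: P = B + -1.72·ex + -2.22·ey = (-6.6608,-1.4097)

θ=63°: -0.41 5.28
θ=86°: -2.15 5.40
θ=157°: -6.49 1.54
θ=192°: -6.66 -1.41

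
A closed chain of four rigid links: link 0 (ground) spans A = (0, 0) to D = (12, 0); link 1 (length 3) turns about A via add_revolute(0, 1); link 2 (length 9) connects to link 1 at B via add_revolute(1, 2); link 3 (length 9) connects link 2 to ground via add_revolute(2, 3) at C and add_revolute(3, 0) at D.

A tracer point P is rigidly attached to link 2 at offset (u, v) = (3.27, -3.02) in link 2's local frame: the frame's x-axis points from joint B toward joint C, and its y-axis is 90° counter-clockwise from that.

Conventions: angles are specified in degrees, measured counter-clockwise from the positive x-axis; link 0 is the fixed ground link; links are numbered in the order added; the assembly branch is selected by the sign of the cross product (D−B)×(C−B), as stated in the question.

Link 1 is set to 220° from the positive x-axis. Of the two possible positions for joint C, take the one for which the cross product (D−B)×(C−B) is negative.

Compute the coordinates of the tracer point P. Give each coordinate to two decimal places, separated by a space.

A=(0,0), D=(12.00,0)
B = A + 3.00·(cos220°, sin220°) = (-2.2981, -1.9284)
|BD| = 14.4276
circle(B,9.00) ∩ circle(D,9.00): a=7.2138, h=5.3816
  candidates: C₊=(4.1316,4.3691) cross=77.643; C₋=(5.5702,-6.2975) cross=-77.643
  branch - wants cross < 0 → take C=(5.5702,-6.2975) (cross=-77.643)
ex = (C−B)/|BC| = (0.8743,-0.4855); ey = (0.4855,0.8743)
P = B + 3.27·ex + -3.02·ey = (-0.9054,-6.1561)

-0.91 -6.16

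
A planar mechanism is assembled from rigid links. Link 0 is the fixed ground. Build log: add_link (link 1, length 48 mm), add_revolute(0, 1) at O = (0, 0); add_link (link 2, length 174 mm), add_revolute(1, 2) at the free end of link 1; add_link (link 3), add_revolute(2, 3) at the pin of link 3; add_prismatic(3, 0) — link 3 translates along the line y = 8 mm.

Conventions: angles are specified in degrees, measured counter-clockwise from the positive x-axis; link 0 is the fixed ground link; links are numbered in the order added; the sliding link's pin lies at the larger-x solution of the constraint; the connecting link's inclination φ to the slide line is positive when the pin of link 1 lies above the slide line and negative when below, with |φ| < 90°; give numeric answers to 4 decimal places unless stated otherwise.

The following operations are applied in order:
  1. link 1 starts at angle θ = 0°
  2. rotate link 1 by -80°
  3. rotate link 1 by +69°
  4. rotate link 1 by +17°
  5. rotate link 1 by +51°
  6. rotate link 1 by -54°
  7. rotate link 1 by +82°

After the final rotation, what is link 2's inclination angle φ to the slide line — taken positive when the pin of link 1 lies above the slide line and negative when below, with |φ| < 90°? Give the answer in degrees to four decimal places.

geometry: r = 48 mm, L = 174 mm, e = 8 mm; θ starts at 0°
rotate link 1 by -80°: θ ← 0° -80° = -80°
rotate link 1 by +69°: θ ← -80° +69° = -11°
rotate link 1 by +17°: θ ← -11° +17° = 6°
rotate link 1 by +51°: θ ← 6° +51° = 57°
rotate link 1 by -54°: θ ← 57° -54° = 3°
rotate link 1 by +82°: θ ← 3° +82° = 85°
h = r sin θ − e = 47.817346 − 8 = 39.817346
sin φ = h / L = 39.817346 / 174 = 0.22883532
φ = arcsin(0.22883532) = 13.228512°

13.2285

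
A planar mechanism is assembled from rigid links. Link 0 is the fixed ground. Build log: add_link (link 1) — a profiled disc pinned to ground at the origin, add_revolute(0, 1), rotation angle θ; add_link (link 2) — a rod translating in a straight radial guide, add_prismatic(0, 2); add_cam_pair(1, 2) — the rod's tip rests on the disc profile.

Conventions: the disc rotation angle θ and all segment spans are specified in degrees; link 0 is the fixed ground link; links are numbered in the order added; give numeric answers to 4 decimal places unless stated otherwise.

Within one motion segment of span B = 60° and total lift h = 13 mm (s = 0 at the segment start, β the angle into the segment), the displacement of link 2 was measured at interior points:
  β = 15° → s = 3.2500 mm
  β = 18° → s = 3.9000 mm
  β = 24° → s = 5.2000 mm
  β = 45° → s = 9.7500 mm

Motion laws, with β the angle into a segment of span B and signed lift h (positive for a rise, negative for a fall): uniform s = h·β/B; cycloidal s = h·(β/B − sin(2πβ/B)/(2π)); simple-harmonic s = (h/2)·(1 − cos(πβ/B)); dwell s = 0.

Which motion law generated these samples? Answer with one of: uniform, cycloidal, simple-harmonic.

candidates at β/B = r: uniform s = h·r (linear in β); cycloidal s = h·(r − sin(2πr)/(2π)); simple-harmonic s = (h/2)(1 − cos(πr))
β=15°: printed 3.2500 | uniform 3.2500, cycloidal 1.1810, simple-harmonic 1.9038
β=18°: printed 3.9000 | uniform 3.9000, cycloidal 1.9323, simple-harmonic 2.6794
β=24°: printed 5.2000 | uniform 5.2000, cycloidal 3.9839, simple-harmonic 4.4914
β=45°: printed 9.7500 | uniform 9.7500, cycloidal 11.8190, simple-harmonic 11.0962
only one law matches every sample → uniform

uniform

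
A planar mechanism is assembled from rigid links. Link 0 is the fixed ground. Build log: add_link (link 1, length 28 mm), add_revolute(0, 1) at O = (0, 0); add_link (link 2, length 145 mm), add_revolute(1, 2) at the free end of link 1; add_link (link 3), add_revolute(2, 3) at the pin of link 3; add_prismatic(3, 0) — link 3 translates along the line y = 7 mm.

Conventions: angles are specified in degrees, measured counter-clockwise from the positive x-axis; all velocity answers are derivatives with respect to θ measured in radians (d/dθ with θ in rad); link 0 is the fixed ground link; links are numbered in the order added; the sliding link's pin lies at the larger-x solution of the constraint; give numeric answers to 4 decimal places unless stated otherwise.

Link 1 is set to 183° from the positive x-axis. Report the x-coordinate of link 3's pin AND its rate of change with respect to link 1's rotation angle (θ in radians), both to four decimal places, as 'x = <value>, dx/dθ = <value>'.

geometry: r = 28 mm, L = 145 mm, e = 7 mm
crank pin P = (r cos θ, r sin θ) = (-27.961627, -1.465407)
h = r sin θ − e = -1.465407 − 7 = -8.465407
x = r cos θ + √(L² − h²) = -27.961627 + 144.752675 = 116.791048
dx/dθ = −r sin θ − h·r cos θ/√(L² − h²) (θ in radians; h = -8.465407) = -0.169841

x = 116.7910, dx/dθ = -0.1698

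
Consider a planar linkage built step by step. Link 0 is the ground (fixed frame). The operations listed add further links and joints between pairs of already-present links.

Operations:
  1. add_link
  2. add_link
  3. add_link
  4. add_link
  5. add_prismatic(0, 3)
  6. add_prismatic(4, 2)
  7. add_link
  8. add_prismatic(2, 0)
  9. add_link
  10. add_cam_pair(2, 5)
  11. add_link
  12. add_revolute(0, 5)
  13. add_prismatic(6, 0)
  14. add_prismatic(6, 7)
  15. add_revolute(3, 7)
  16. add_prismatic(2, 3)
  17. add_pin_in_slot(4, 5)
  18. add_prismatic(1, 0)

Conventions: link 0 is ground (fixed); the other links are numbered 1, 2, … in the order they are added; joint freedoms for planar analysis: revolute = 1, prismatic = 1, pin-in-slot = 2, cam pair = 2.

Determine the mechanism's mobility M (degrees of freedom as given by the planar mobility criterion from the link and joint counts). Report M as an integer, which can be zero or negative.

link 0 = ground. State L|J1|J2 = 1|0|0
+link1  2|0|0
+link2  3|0|0
+link3  4|0|0
+link4  5|0|0
P(0,3) f=1→J1  5|1|0
P(4,2) f=1→J1  5|2|0
+link5  6|2|0
P(2,0) f=1→J1  6|3|0
+link6  7|3|0
C(2,5) f=2→J2  7|3|1
+link7  8|3|1
R(0,5) f=1→J1  8|4|1
P(6,0) f=1→J1  8|5|1
P(6,7) f=1→J1  8|6|1
R(3,7) f=1→J1  8|7|1
P(2,3) f=1→J1  8|8|1
PS(4,5) f=2→J2  8|8|2
P(1,0) f=1→J1  8|9|2
M = 3(8−1)−2·9−2 = 21−18−2 = 1

M = 1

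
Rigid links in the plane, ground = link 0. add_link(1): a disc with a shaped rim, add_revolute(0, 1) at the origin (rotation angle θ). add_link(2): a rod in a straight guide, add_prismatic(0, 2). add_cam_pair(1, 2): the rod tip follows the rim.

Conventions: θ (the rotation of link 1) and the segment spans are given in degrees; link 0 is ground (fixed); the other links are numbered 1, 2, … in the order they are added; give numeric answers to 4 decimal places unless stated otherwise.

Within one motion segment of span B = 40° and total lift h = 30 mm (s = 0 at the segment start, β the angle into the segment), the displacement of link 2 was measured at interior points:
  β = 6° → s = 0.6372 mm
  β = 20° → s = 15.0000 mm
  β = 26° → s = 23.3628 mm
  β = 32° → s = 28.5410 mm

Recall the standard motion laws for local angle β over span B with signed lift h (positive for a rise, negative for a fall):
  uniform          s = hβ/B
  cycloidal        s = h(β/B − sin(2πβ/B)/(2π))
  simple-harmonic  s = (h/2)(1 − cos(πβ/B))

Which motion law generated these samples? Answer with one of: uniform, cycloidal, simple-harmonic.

candidates at β/B = r: uniform s = h·r (linear in β); cycloidal s = h·(r − sin(2πr)/(2π)); simple-harmonic s = (h/2)(1 − cos(πr))
β=6°: printed 0.6372 | uniform 4.5000, cycloidal 0.6372, simple-harmonic 1.6349
β=20°: printed 15.0000 | uniform 15.0000, cycloidal 15.0000, simple-harmonic 15.0000
β=26°: printed 23.3628 | uniform 19.5000, cycloidal 23.3628, simple-harmonic 21.8099
β=32°: printed 28.5410 | uniform 24.0000, cycloidal 28.5410, simple-harmonic 27.1353
only one law matches every sample → cycloidal

cycloidal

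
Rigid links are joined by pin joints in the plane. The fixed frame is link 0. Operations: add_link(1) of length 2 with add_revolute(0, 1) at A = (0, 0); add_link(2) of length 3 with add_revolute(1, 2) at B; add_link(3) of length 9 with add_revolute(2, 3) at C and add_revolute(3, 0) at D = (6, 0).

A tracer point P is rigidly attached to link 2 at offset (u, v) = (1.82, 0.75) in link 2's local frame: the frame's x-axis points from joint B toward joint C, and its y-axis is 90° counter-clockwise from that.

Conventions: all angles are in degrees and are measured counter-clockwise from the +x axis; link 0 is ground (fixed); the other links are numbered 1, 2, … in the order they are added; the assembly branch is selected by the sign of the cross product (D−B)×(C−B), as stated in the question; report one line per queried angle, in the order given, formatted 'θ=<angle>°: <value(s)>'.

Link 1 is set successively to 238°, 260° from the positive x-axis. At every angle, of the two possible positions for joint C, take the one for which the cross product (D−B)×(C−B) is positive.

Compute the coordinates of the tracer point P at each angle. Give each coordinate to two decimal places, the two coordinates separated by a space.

A=(0,0), D=(6.00,0)
θ=238°: B = A + 2.00·(cos238°, sin238°) = (-1.0598, -1.6961)
θ=238°: |BD| = 7.2607
θ=238°: circle(B,3.00) ∩ circle(D,9.00): a=-1.3278, h=2.6901
θ=238°:   candidates: C₊=(-2.9793,0.6094) cross=19.532; C₋=(-1.7225,-4.6220) cross=-19.532
θ=238°:   branch + wants cross > 0 → take C=(-2.9793,0.6094) (cross=19.532)
θ=238°: ex = (C−B)/|BC| = (-0.6398,0.7685); ey = (-0.7685,-0.6398)
θ=238°: P = B + 1.82·ex + 0.75·ey = (-2.8007,-0.7773)
θ=260°: B = A + 2.00·(cos260°, sin260°) = (-0.3473, -1.9696)
θ=260°: |BD| = 6.6459
θ=260°: circle(B,3.00) ∩ circle(D,9.00): a=-2.0940, h=2.1483
θ=260°:   candidates: C₊=(-2.9839,-0.5384) cross=14.277; C₋=(-1.7105,-4.6420) cross=-14.277
θ=260°:   branch + wants cross > 0 → take C=(-2.9839,-0.5384) (cross=14.277)
θ=260°: ex = (C−B)/|BC| = (-0.8789,0.4771); ey = (-0.4771,-0.8789)
θ=260°: P = B + 1.82·ex + 0.75·ey = (-2.3046,-1.7605)

θ=238°: -2.80 -0.78
θ=260°: -2.30 -1.76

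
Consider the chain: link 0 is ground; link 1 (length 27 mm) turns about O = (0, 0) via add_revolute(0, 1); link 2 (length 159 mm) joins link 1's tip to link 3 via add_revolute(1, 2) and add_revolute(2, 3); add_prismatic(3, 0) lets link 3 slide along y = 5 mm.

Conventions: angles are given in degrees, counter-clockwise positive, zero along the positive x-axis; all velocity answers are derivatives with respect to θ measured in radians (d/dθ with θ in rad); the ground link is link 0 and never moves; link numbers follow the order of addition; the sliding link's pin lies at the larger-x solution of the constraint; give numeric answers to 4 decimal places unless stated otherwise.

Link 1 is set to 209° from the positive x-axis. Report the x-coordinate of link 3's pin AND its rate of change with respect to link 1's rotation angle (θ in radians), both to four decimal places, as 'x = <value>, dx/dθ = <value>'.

geometry: r = 27 mm, L = 159 mm, e = 5 mm
crank pin P = (r cos θ, r sin θ) = (-23.614732, -13.089860)
h = r sin θ − e = -13.089860 − 5 = -18.089860
x = r cos θ + √(L² − h²) = -23.614732 + 157.967582 = 134.352850
dx/dθ = −r sin θ − h·r cos θ/√(L² − h²) (θ in radians; h = -18.089860) = 10.385588

x = 134.3528, dx/dθ = 10.3856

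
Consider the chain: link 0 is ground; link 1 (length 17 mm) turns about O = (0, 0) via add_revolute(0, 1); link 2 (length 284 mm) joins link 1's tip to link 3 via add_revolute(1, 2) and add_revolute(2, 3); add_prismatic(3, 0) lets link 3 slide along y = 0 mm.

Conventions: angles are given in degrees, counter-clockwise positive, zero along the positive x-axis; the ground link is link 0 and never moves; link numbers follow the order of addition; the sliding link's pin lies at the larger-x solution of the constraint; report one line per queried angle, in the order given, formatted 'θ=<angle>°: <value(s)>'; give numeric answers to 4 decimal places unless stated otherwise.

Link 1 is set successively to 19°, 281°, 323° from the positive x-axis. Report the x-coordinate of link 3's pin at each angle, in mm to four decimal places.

geometry: r = 17 mm, L = 284 mm, e = 0 mm
θ=19°: crank pin P = (r cos θ, r sin θ) = (16.073816, 5.534659)
θ=19°: h = r sin θ − e = 5.534659 − 0 = 5.534659
θ=19°: x = r cos θ + √(L² − h²) = 16.073816 + 283.946065 = 300.019880
θ=281°: crank pin P = (r cos θ, r sin θ) = (3.243753, -16.687662)
θ=281°: h = r sin θ − e = -16.687662 − 0 = -16.687662
θ=281°: x = r cos θ + √(L² − h²) = 3.243753 + 283.509298 = 286.753051
θ=323°: crank pin P = (r cos θ, r sin θ) = (13.576804, -10.230855)
θ=323°: h = r sin θ − e = -10.230855 − 0 = -10.230855
θ=323°: x = r cos θ + √(L² − h²) = 13.576804 + 283.815661 = 297.392465

θ=19°: 300.0199
θ=281°: 286.7531
θ=323°: 297.3925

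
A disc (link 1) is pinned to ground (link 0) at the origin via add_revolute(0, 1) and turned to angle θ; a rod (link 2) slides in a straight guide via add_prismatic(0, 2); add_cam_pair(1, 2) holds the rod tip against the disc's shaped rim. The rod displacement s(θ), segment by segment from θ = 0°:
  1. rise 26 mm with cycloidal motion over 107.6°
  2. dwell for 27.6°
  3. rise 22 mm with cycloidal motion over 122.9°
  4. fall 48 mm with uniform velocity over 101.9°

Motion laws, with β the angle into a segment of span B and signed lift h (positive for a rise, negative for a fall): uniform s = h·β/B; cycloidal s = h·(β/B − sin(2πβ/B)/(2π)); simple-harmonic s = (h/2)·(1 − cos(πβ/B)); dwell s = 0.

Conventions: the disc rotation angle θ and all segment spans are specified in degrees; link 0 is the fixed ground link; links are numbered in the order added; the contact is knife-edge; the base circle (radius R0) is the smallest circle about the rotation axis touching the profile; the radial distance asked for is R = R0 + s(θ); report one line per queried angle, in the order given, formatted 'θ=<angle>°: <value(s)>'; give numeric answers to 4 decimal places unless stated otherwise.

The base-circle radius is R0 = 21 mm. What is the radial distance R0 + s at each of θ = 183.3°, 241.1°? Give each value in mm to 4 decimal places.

segment 1 (0° to 107.6°, cycloidal, h = 26) is passed completely: s = 0.0000 + (26) = 26.0000
segment 2 (107.6° to 135.2°, dwell): s unchanged at 26.0000
θ = 183.3° falls in segment 3 (135.2° to 258.1°, cycloidal, h = 22): β = 183.3 − 135.2 = 48.1°, B = 122.9°; Δs = 22·(0.3914 − sin(2π·0.3914)/(2π)) = 6.4018; s = 26.0000 + 6.4018 = 32.4018
θ = 241.1° falls in segment 3 (135.2° to 258.1°, cycloidal, h = 22): β = 241.1 − 135.2 = 105.9°, B = 122.9°; Δs = 22·(0.8617 − sin(2π·0.8617)/(2π)) = 21.6311; s = 26.0000 + 21.6311 = 47.6311
θ=183.3°: R = R0 + s = 21 + 32.4018 = 53.4018
θ=241.1°: R = R0 + s = 21 + 47.6311 = 68.6311

θ=183.3°: 53.4018
θ=241.1°: 68.6311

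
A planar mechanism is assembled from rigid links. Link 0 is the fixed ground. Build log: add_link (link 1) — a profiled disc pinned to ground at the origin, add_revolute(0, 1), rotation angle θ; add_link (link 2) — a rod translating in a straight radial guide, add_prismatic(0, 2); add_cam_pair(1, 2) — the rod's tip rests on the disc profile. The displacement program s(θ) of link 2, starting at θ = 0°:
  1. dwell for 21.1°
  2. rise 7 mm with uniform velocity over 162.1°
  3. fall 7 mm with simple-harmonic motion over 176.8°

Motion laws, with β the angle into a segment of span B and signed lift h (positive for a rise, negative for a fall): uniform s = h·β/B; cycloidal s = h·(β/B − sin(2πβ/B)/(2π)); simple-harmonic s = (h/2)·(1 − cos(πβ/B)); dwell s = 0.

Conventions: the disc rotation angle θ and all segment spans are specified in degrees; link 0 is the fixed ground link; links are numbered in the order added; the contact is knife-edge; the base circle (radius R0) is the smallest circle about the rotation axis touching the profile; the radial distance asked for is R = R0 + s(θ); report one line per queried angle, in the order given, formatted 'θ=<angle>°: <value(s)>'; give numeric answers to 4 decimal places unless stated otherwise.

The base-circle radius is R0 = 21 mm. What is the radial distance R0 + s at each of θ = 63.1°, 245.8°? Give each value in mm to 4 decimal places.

seg 1 [0°–21.1°] dwell: s stays 0.0000
seg 2 [21.1°–183.2°] uniform, h=7: θ=63.1° here. β=42, B=162.1. 7·42/162.1 = 1.8137 → s = 1.8137
seg 2 [21.1°–183.2°] uniform, h=7: full span → s += 7 → s = 7.0000
seg 3 [183.2°–360°] simple-harmonic, h=-7: θ=245.8° here. β=62.6, B=176.8. -7/2·(1 − cos(π·0.3541)) = -1.9511 → s = 5.0489
θ=63.1°: R = R0 + s = 21 + 1.8137 = 22.8137
θ=245.8°: R = R0 + s = 21 + 5.0489 = 26.0489

θ=63.1°: 22.8137
θ=245.8°: 26.0489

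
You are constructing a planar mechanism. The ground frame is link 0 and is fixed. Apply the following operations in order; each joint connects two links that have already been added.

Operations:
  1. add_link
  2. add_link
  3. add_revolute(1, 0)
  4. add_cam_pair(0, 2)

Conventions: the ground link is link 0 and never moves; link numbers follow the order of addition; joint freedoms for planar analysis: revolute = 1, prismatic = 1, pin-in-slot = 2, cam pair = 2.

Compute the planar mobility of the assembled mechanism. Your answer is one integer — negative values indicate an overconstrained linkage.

ground; <1,0,0>
#1 <2,0,0>
#2 <3,0,0>
R:1↔0 J1 <3,1,0>
C:0↔2 J2 <3,1,1>
3×2 − 2×1 − 1×1 = 3

M = 3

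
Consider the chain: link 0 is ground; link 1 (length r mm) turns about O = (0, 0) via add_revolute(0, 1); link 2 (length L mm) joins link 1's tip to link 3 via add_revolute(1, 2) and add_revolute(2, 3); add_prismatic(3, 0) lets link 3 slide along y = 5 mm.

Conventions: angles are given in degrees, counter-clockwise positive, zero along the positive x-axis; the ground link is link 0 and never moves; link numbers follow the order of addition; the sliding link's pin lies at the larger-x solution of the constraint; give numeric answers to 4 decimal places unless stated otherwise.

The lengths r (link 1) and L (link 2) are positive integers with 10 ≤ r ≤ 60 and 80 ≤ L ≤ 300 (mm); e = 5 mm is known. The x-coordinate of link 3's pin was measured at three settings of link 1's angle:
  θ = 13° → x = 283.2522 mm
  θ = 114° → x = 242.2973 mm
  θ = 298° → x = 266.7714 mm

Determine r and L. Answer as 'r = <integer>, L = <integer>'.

constraint per measurement: (x − r cos θ)² + (r sin θ − e)² = L²
subtracting the θ₁ and θ₂ equations cancels the r² and L² terms:
r = (x₁² − x₂²) / (2[(x₁cos θ₁ + e sin θ₁) − (x₂cos θ₂ + e sin θ₂)]) = 29.0000 → r = 29
L² = (x₁ − r cos θ₁)² + (r sin θ₁ − e)² = 65025.0101 → L = 255.0000 → L = 255
check at θ₃=298°: x = 266.7714 (printed 266.7714) ✓

r = 29, L = 255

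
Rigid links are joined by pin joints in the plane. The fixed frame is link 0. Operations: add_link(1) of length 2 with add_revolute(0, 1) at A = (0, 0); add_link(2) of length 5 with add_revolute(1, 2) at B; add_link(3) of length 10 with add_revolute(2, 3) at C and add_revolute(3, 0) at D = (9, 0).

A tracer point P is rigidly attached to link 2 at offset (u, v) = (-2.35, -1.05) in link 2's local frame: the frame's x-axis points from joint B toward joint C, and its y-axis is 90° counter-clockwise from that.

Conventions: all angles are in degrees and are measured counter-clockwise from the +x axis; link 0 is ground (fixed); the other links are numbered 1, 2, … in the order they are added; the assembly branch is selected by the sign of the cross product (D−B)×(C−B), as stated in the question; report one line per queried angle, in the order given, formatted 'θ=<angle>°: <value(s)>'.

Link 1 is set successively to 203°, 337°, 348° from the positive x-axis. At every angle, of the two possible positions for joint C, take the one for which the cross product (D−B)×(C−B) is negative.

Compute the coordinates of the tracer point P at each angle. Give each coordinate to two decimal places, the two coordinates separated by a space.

A=(0,0), D=(9.00,0)
θ=203°: B = A + 2.00·(cos203°, sin203°) = (-1.8410, -0.7815)
θ=203°: |BD| = 10.8691
θ=203°: circle(B,5.00) ∩ circle(D,10.00): a=1.9844, h=4.5893
θ=203°:   candidates: C₊=(-0.1917,3.9387) cross=49.882; C₋=(0.4682,-5.2162) cross=-49.882
θ=203°:   branch - wants cross < 0 → take C=(0.4682,-5.2162) (cross=-49.882)
θ=203°: ex = (C−B)/|BC| = (0.4619,-0.8870); ey = (0.8870,0.4619)
θ=203°: P = B + -2.35·ex + -1.05·ey = (-3.8577,0.8179)
θ=337°: B = A + 2.00·(cos337°, sin337°) = (1.8410, -0.7815)
θ=337°: |BD| = 7.2015
θ=337°: circle(B,5.00) ∩ circle(D,10.00): a=-1.6065, h=4.7349
θ=337°:   candidates: C₊=(-0.2698,3.7511) cross=34.098; C₋=(0.7578,-5.6627) cross=-34.098
θ=337°:   branch - wants cross < 0 → take C=(0.7578,-5.6627) (cross=-34.098)
θ=337°: ex = (C−B)/|BC| = (-0.2166,-0.9763); ey = (0.9763,-0.2166)
θ=337°: P = B + -2.35·ex + -1.05·ey = (1.3250,1.7402)
θ=348°: B = A + 2.00·(cos348°, sin348°) = (1.9563, -0.4158)
θ=348°: |BD| = 7.0560
θ=348°: circle(B,5.00) ∩ circle(D,10.00): a=-1.7867, h=4.6699
θ=348°:   candidates: C₊=(-0.1025,4.1407) cross=32.951; C₋=(0.4479,-5.1829) cross=-32.951
θ=348°:   branch - wants cross < 0 → take C=(0.4479,-5.1829) (cross=-32.951)
θ=348°: ex = (C−B)/|BC| = (-0.3017,-0.9534); ey = (0.9534,-0.3017)
θ=348°: P = B + -2.35·ex + -1.05·ey = (1.6641,2.1414)

θ=203°: -3.86 0.82
θ=337°: 1.33 1.74
θ=348°: 1.66 2.14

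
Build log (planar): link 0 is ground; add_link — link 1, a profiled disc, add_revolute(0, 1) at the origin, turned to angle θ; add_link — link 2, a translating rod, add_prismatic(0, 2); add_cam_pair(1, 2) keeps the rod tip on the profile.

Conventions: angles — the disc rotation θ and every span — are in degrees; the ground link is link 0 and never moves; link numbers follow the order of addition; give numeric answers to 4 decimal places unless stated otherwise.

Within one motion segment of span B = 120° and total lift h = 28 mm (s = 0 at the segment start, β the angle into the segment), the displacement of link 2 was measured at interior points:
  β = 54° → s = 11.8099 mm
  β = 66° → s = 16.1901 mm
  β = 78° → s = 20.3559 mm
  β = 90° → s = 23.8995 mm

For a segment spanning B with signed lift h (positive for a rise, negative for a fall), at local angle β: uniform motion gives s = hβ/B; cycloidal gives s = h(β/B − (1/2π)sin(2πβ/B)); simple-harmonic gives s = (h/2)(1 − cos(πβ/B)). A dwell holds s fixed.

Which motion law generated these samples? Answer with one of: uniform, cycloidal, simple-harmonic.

candidates at β/B = r: uniform s = h·r (linear in β); cycloidal s = h·(r − sin(2πr)/(2π)); simple-harmonic s = (h/2)(1 − cos(πr))
β=54°: printed 11.8099 | uniform 12.6000, cycloidal 11.2229, simple-harmonic 11.8099
β=66°: printed 16.1901 | uniform 15.4000, cycloidal 16.7771, simple-harmonic 16.1901
β=78°: printed 20.3559 | uniform 18.2000, cycloidal 21.8053, simple-harmonic 20.3559
β=90°: printed 23.8995 | uniform 21.0000, cycloidal 25.4563, simple-harmonic 23.8995
only one law matches every sample → simple-harmonic

simple-harmonic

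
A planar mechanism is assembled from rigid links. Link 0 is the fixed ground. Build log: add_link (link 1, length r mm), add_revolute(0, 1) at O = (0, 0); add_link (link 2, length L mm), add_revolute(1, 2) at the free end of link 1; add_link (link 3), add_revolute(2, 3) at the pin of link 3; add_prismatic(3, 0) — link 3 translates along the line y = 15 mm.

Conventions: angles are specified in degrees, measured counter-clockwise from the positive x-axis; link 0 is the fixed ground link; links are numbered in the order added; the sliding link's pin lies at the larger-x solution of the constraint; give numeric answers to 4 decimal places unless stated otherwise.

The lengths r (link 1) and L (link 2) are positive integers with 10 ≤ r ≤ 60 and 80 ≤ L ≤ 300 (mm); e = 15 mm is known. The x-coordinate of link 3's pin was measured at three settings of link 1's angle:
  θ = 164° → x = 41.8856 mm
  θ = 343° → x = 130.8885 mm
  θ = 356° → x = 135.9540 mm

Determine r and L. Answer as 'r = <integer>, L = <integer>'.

constraint per measurement: (x − r cos θ)² + (r sin θ − e)² = L²
subtracting the θ₁ and θ₂ equations cancels the r² and L² terms:
r = (x₁² − x₂²) / (2[(x₁cos θ₁ + e sin θ₁) − (x₂cos θ₂ + e sin θ₂)]) = 49.0000 → r = 49
L² = (x₁ − r cos θ₁)² + (r sin θ₁ − e)² = 7920.9928 → L = 89.0000 → L = 89
check at θ₃=356°: x = 135.9540 (printed 135.9540) ✓

r = 49, L = 89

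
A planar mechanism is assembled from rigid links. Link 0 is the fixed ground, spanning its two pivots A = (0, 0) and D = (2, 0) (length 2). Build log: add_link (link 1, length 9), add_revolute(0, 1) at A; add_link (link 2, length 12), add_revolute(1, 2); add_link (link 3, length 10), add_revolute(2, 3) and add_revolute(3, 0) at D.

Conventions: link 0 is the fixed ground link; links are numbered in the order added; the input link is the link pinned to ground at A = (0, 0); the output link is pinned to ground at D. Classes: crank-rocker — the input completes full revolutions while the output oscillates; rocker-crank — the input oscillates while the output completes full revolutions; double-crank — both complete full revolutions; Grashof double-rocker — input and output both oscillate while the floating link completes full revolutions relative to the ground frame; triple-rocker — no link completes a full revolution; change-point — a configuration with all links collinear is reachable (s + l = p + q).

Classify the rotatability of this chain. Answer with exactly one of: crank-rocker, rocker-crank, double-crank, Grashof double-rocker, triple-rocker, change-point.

lengths: ground=2, input=9, coupler=12, output=10
sorted: s=2 (shortest), l=12 (longest), p+q=19
s + l = 14 vs p + q = 19
s + l < p + q (Grashof) with shortest = ground link → double-crank

double-crank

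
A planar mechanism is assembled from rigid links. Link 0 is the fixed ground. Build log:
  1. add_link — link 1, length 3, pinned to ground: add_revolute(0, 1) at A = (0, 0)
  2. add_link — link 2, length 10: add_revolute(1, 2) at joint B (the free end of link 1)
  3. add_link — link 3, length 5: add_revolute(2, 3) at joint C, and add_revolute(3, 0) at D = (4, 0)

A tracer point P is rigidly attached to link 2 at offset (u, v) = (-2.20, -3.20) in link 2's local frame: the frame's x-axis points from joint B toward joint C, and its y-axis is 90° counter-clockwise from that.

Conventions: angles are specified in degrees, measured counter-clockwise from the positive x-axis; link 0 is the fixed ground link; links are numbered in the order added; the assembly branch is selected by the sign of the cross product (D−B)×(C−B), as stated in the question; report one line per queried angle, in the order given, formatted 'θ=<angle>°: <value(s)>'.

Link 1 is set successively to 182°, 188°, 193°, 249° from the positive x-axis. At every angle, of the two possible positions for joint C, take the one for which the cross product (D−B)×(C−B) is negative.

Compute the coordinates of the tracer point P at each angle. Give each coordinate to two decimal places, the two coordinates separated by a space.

A=(0,0), D=(4.00,0)
θ=182°: B = A + 3.00·(cos182°, sin182°) = (-2.9982, -0.1047)
θ=182°: |BD| = 6.9990
θ=182°: circle(B,10.00) ∩ circle(D,5.00): a=8.8574, h=4.6418
θ=182°:   candidates: C₊=(5.7888,4.6691) cross=32.488; C₋=(5.9277,-4.6135) cross=-32.488
θ=182°:   branch - wants cross < 0 → take C=(5.9277,-4.6135) (cross=-32.488)
θ=182°: ex = (C−B)/|BC| = (0.8926,-0.4509); ey = (0.4509,0.8926)
θ=182°: P = B + -2.20·ex + -3.20·ey = (-6.4047,-1.9690)
θ=188°: B = A + 3.00·(cos188°, sin188°) = (-2.9708, -0.4175)
θ=188°: |BD| = 6.9833
θ=188°: circle(B,10.00) ∩ circle(D,5.00): a=8.8616, h=4.6338
θ=188°:   candidates: C₊=(5.5979,4.7378) cross=32.359; C₋=(6.1520,-4.5132) cross=-32.359
θ=188°:   branch - wants cross < 0 → take C=(6.1520,-4.5132) (cross=-32.359)
θ=188°: ex = (C−B)/|BC| = (0.9123,-0.4096); ey = (0.4096,0.9123)
θ=188°: P = B + -2.20·ex + -3.20·ey = (-6.2884,-2.4358)
θ=193°: B = A + 3.00·(cos193°, sin193°) = (-2.9231, -0.6749)
θ=193°: |BD| = 6.9559
θ=193°: circle(B,10.00) ∩ circle(D,5.00): a=8.8691, h=4.6195
θ=193°:   candidates: C₊=(5.4559,4.7833) cross=32.133; C₋=(6.3523,-4.4121) cross=-32.133
θ=193°:   branch - wants cross < 0 → take C=(6.3523,-4.4121) (cross=-32.133)
θ=193°: ex = (C−B)/|BC| = (0.9275,-0.3737); ey = (0.3737,0.9275)
θ=193°: P = B + -2.20·ex + -3.20·ey = (-6.1596,-2.8208)
θ=249°: B = A + 3.00·(cos249°, sin249°) = (-1.0751, -2.8007)
θ=249°: |BD| = 5.7966
θ=249°: circle(B,10.00) ∩ circle(D,5.00): a=9.3676, h=3.4997
θ=249°:   candidates: C₊=(5.4355,4.7895) cross=20.287; C₋=(8.8174,-1.3387) cross=-20.287
θ=249°:   branch - wants cross < 0 → take C=(8.8174,-1.3387) (cross=-20.287)
θ=249°: ex = (C−B)/|BC| = (0.9893,0.1462); ey = (-0.1462,0.9893)
θ=249°: P = B + -2.20·ex + -3.20·ey = (-2.7836,-6.2880)

θ=182°: -6.40 -1.97
θ=188°: -6.29 -2.44
θ=193°: -6.16 -2.82
θ=249°: -2.78 -6.29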